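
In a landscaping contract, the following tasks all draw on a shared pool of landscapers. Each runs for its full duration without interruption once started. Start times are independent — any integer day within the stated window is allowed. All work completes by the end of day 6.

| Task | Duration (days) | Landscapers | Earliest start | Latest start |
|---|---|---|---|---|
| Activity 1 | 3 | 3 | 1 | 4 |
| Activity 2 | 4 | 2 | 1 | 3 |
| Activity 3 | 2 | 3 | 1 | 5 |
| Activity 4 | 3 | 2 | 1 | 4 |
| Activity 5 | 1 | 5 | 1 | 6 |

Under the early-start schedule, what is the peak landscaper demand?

15

Early-start schedule: Activity 1@1, Activity 2@1, Activity 3@1, Activity 4@1, Activity 5@1.
Load per day: day 1: 15, day 2: 10, day 3: 7, day 4: 2, day 5: 0, day 6: 0.
Peak is 15.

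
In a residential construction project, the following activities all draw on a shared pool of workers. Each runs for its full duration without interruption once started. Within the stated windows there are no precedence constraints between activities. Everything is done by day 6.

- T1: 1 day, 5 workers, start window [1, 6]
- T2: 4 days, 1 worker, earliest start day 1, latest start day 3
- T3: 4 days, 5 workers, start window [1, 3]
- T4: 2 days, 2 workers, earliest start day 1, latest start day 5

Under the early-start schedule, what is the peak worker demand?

13

Early-start schedule: T1@1, T2@1, T3@1, T4@1.
Load per day: day 1: 13, day 2: 8, day 3: 6, day 4: 6, day 5: 0, day 6: 0.
Peak is 13.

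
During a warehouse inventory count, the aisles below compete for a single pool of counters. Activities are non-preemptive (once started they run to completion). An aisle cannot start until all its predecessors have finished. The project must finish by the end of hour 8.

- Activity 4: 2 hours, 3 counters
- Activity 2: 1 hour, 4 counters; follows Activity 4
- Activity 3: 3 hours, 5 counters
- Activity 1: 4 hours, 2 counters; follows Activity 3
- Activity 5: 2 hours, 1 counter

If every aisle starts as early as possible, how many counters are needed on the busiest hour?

9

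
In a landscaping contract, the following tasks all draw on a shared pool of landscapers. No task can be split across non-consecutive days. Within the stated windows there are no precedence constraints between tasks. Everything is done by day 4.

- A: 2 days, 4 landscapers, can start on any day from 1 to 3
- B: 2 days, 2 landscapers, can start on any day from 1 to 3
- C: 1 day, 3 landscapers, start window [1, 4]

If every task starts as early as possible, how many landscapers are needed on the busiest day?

Early-start schedule: A@1, B@1, C@1.
Load per day: day 1: 9, day 2: 6, day 3: 0, day 4: 0.
Peak is 9.

9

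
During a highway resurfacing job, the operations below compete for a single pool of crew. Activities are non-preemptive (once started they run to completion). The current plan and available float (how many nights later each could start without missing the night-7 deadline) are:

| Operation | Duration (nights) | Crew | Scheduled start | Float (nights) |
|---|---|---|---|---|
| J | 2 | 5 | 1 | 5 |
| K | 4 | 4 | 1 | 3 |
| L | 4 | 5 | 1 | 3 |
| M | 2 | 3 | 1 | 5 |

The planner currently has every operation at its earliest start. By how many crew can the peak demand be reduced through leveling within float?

Early-start peak: n1:17  n2:17  n3:9  n4:9  n5:0  n6:0  n7:0 ⇒ 17.
Leveled (J@1, K@1, L@3, M@5): n1:9  n2:9  n3:9  n4:9  n5:8  n6:8  n7:0 ⇒ 9.
Reduction 17 − 9 = 8.

8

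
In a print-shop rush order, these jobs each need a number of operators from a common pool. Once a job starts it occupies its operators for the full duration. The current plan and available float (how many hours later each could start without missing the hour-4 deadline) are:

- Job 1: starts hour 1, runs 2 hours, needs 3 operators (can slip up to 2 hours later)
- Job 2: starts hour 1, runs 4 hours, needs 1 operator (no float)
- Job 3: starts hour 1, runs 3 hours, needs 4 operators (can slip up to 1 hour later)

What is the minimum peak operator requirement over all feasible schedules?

8

Schedule Job 1@1, Job 2@1, Job 3@1: h1:8  h2:8  h3:5  h4:1 — peak 8.
No arrangement of the 6 feasible schedules does better.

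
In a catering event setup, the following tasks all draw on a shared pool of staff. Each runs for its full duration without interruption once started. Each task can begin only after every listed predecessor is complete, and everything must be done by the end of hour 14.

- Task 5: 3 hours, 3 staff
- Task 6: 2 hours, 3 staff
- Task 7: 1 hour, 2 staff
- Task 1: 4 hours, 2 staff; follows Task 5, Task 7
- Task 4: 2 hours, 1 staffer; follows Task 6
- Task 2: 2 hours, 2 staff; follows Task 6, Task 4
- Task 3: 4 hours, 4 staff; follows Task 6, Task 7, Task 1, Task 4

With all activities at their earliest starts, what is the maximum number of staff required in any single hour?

8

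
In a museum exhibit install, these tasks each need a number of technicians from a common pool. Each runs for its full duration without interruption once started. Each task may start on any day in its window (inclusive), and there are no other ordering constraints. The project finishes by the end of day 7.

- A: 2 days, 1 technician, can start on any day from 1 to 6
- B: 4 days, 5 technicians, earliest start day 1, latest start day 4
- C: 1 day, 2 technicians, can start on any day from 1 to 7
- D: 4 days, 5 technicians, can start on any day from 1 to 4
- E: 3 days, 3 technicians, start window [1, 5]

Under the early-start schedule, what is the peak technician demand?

Early-start schedule: A@1, B@1, C@1, D@1, E@1.
Load per day: day 1: 16, day 2: 14, day 3: 13, day 4: 10, day 5: 0, day 6: 0, day 7: 0.
Peak is 16.

16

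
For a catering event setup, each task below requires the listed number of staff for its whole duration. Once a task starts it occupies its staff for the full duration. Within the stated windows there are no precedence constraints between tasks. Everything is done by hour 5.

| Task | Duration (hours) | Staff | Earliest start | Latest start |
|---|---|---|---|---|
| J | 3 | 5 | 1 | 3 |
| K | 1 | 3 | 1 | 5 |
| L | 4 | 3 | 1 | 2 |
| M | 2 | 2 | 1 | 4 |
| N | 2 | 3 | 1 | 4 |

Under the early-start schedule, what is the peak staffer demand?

16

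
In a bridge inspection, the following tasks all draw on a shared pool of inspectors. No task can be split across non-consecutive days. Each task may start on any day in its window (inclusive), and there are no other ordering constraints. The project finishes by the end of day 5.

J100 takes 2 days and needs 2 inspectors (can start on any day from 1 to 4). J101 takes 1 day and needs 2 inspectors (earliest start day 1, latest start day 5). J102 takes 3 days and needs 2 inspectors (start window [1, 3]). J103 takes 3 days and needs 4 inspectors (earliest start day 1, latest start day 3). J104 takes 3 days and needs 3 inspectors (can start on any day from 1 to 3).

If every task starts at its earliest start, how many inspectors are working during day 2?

11

At early start, day 2 has: J100, J102, J103, J104.
Demand: 2 + 2 + 4 + 3 = 11.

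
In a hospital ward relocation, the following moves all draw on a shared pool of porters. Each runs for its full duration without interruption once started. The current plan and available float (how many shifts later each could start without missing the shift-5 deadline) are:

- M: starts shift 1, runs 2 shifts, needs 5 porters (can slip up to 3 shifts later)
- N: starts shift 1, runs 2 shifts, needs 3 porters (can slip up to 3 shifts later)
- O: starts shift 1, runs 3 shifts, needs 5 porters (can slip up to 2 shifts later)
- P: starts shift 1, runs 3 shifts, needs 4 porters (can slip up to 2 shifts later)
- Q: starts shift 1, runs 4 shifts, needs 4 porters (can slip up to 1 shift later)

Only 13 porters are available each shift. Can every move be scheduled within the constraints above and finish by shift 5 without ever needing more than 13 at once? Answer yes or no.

Schedule M@1, N@1, O@3, P@3, Q@1: s1:12  s2:12  s3:13  s4:13  s5:9 — peak 13 ≤ 13.

yes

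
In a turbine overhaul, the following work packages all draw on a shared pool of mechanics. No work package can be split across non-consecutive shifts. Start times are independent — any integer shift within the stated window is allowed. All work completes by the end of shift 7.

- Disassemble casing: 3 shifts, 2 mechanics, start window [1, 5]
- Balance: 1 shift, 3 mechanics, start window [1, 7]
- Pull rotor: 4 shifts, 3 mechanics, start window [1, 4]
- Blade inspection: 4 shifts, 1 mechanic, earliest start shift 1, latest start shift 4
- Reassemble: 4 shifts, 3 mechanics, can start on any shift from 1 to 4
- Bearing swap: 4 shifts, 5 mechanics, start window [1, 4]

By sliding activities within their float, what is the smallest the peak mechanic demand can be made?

12

Early-start (Disassemble casing@1, Balance@1, Pull rotor@1, Blade inspection@1, Reassemble@1, Bearing swap@1) gives peak 17: s1:17  s2:14  s3:14  s4:12  s5:0  s6:0  s7:0.
Shift Bearing swap→4.
Schedule Disassemble casing@1, Balance@1, Pull rotor@1, Blade inspection@1, Reassemble@1, Bearing swap@4: s1:12  s2:9  s3:9  s4:12  s5:5  s6:5  s7:5 — peak 12.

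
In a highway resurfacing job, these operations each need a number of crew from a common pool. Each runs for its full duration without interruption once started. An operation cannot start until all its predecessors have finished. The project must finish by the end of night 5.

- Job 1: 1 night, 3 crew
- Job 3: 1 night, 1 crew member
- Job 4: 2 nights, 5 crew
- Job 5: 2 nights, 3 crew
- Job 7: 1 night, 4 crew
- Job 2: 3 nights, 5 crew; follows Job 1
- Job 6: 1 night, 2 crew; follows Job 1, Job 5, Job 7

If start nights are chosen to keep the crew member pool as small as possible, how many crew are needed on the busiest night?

9

Early-start (Job 1@1, Job 3@1, Job 4@1, Job 5@1, Job 7@1, Job 2@2, Job 6@3) gives peak 16: n1:16  n2:13  n3:7  n4:5  n5:0.
Shift Job 5→2, Job 7→4, Job 2→3, Job 6→5.
Schedule Job 1@1, Job 3@1, Job 4@1, Job 5@2, Job 7@4, Job 2@3, Job 6@5: n1:9  n2:8  n3:8  n4:9  n5:7 — peak 9.
Total crew member-nights = 41 over 5 nights ⇒ peak ≥ ⌈41/5⌉ = 9, so 9 is optimal.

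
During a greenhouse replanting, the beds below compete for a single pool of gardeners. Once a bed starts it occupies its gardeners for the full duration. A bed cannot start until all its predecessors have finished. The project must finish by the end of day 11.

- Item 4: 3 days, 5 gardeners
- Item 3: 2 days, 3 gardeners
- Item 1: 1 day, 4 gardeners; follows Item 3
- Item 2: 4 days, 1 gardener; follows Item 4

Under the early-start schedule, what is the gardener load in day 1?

8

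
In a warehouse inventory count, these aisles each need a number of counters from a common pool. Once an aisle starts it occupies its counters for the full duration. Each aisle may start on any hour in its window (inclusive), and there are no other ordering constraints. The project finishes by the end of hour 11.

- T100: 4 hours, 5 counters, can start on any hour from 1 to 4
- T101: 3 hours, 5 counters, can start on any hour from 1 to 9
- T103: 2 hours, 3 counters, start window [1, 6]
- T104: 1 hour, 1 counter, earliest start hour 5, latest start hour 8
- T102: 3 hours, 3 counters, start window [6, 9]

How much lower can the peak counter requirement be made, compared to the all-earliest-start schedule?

7

Early-start peak: h1:13  h2:13  h3:10  h4:5  h5:1  h6:3  h7:3  h8:3  h9:0  h10:0  h11:0 ⇒ 13.
Leveled (T100@1, T101@9, T103@5, T104@5, T102@6): h1:5  h2:5  h3:5  h4:5  h5:4  h6:6  h7:3  h8:3  h9:5  h10:5  h11:5 ⇒ 6.
Reduction 13 − 6 = 7.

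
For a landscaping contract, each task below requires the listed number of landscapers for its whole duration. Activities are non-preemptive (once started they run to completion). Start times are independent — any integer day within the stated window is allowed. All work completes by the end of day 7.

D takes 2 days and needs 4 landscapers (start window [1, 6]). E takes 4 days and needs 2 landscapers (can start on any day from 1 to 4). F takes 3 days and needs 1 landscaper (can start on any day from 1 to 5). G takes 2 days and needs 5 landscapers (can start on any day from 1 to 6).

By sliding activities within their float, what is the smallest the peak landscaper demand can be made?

6

Early-start (D@1, E@1, F@1, G@1) gives peak 12: d1:12  d2:12  d3:3  d4:2  d5:0  d6:0  d7:0.
Shift F→3, G→5.
Schedule D@1, E@1, F@3, G@5: d1:6  d2:6  d3:3  d4:3  d5:6  d6:5  d7:0 — peak 6.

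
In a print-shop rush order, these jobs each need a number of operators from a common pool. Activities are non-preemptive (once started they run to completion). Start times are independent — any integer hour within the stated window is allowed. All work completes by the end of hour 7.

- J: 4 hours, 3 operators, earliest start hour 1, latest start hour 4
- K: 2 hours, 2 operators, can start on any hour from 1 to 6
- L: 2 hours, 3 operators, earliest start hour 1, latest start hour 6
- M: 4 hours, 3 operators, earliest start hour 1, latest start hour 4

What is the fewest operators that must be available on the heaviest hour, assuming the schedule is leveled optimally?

6

Early-start (J@1, K@1, L@1, M@1) gives peak 11: h1:11  h2:11  h3:6  h4:6  h5:0  h6:0  h7:0.
Shift L→5, M→3.
Schedule J@1, K@1, L@5, M@3: h1:5  h2:5  h3:6  h4:6  h5:6  h6:6  h7:0 — peak 6.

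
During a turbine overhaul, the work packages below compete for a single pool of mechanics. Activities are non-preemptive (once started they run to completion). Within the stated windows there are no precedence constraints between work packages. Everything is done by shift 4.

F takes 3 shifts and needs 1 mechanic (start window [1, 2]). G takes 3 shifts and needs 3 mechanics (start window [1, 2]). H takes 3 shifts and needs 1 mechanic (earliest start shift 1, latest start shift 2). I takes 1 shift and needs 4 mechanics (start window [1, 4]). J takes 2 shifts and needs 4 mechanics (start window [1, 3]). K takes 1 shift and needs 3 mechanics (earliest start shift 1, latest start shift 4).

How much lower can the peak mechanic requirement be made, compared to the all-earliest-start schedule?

7

Early-start peak: s1:16  s2:9  s3:5  s4:0 ⇒ 16.
Leveled (F@1, G@1, H@1, I@1, J@2, K@4): s1:9  s2:9  s3:9  s4:3 ⇒ 9.
Reduction 16 − 9 = 7.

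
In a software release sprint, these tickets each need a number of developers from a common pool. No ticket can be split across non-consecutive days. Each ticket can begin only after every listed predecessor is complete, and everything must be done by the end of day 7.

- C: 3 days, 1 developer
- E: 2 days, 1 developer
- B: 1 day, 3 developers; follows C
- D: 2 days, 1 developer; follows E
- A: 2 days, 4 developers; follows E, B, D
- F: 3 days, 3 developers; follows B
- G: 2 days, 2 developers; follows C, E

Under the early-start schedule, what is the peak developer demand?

Early-start schedule: C@1, E@1, B@4, D@3, A@5, F@5, G@4.
Load per day: day 1: 2, day 2: 2, day 3: 2, day 4: 6, day 5: 9, day 6: 7, day 7: 3.
Peak is 9.

9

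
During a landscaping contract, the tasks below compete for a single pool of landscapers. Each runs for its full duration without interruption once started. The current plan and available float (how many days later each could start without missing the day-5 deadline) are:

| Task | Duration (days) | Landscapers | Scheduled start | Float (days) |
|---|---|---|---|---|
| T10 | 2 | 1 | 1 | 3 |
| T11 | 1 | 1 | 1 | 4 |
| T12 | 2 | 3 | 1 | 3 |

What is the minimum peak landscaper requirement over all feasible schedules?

3

Early-start (T10@1, T11@1, T12@1) gives peak 5: d1:5  d2:4  d3:0  d4:0  d5:0.
Shift T12→3.
Schedule T10@1, T11@1, T12@3: d1:2  d2:1  d3:3  d4:3  d5:0 — peak 3.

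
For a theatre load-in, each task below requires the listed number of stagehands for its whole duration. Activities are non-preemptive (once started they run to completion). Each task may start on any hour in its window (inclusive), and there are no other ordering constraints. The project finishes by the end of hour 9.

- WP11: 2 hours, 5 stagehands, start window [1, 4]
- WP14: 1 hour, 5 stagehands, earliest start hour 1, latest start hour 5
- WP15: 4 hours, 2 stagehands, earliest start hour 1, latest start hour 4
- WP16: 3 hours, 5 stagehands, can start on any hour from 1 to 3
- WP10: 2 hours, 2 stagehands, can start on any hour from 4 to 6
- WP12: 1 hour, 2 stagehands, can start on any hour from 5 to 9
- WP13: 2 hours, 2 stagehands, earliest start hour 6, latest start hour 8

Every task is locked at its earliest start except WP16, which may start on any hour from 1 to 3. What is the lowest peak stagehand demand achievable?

12

WP16@1: h1:17  h2:12  h3:7  h4:4  h5:4  h6:2  h7:2  h8:0  h9:0 → peak 17
WP16@2: h1:12  h2:12  h3:7  h4:9  h5:4  h6:2  h7:2  h8:0  h9:0 → peak 12
WP16@3: h1:12  h2:7  h3:7  h4:9  h5:9  h6:2  h7:2  h8:0  h9:0 → peak 12
Best is WP16@2, peak 12.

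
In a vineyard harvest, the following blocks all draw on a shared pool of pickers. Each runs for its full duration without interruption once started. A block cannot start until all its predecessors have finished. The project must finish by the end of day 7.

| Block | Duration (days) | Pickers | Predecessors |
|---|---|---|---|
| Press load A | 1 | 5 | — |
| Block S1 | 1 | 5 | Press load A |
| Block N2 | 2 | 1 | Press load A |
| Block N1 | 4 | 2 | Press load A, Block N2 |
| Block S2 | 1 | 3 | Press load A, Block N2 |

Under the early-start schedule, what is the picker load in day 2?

6

At early start, day 2 has: Block S1, Block N2.
Demand: 5 + 1 = 6.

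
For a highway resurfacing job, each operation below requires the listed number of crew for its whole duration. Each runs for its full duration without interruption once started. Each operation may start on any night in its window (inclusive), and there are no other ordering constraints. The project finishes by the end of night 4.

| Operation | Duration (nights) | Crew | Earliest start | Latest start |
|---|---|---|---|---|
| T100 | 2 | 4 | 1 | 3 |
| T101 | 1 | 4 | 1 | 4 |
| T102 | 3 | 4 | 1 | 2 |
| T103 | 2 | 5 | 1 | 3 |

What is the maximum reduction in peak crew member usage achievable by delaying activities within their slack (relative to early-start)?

Early-start peak: n1:17  n2:13  n3:4  n4:0 ⇒ 17.
Leveled (T100@1, T101@1, T102@2, T103@3): n1:8  n2:8  n3:9  n4:9 ⇒ 9.
Reduction 17 − 9 = 8.

8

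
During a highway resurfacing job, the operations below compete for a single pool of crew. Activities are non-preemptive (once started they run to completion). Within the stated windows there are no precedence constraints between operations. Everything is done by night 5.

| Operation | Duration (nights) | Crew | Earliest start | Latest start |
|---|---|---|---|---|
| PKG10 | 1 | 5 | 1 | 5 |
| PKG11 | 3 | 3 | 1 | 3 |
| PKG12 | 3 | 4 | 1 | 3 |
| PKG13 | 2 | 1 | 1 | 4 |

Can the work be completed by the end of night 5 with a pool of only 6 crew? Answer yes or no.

no

The minimum achievable peak is 7; 6 < 7, so no feasible schedule stays within the cap.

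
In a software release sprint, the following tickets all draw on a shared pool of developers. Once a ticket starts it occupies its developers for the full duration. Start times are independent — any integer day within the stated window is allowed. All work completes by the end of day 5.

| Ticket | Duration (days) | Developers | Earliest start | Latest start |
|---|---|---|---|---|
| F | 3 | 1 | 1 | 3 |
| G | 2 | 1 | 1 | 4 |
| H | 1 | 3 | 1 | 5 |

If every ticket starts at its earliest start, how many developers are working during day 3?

1

At early start, day 3 has: F.
Demand: 1 = 1.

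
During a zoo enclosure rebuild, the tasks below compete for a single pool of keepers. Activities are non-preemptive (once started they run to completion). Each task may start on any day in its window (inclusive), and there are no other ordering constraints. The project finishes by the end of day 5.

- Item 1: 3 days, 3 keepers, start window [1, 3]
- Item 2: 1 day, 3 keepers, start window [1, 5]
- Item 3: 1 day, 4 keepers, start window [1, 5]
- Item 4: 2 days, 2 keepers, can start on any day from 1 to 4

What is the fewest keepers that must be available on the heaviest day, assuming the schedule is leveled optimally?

5

Early-start (Item 1@1, Item 2@1, Item 3@1, Item 4@1) gives peak 12: d1:12  d2:5  d3:3  d4:0  d5:0.
Shift Item 2→4, Item 3→5.
Schedule Item 1@1, Item 2@4, Item 3@5, Item 4@1: d1:5  d2:5  d3:3  d4:3  d5:4 — peak 5.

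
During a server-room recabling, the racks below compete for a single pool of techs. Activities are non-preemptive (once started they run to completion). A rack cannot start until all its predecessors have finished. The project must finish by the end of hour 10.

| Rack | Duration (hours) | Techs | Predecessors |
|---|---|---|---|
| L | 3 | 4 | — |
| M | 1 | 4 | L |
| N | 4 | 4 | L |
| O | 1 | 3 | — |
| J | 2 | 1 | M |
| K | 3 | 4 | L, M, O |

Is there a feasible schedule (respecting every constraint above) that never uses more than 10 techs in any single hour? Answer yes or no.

yes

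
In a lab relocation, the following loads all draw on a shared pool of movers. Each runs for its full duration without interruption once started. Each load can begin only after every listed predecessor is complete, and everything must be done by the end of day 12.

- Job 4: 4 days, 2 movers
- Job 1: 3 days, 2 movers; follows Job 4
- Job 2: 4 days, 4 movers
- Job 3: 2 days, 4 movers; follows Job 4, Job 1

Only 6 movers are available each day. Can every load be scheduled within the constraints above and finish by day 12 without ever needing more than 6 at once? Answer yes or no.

Schedule Job 4@1, Job 1@5, Job 2@1, Job 3@8: d1:6  d2:6  d3:6  d4:6  d5:2  d6:2  d7:2  d8:4  d9:4  d10:0  d11:0  d12:0 — peak 6 ≤ 6.

yes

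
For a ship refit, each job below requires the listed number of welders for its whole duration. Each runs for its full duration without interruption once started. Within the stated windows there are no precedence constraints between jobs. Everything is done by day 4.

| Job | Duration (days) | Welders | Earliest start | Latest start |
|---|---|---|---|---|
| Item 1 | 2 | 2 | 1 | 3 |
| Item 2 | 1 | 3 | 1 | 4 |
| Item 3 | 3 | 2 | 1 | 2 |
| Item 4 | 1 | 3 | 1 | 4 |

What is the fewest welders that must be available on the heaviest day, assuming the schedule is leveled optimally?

5

Early-start (Item 1@1, Item 2@1, Item 3@1, Item 4@1) gives peak 10: d1:10  d2:4  d3:2  d4:0.
Shift Item 3→2, Item 4→3.
Schedule Item 1@1, Item 2@1, Item 3@2, Item 4@3: d1:5  d2:4  d3:5  d4:2 — peak 5.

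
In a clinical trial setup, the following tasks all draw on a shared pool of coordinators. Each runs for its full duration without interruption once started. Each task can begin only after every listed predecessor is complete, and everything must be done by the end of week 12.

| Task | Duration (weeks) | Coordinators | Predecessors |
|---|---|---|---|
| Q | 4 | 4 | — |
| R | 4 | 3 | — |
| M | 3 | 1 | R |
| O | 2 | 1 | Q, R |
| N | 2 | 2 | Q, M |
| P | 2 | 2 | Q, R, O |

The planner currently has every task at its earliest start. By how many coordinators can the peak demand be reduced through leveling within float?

Early-start peak: w1:7  w2:7  w3:7  w4:7  w5:2  w6:2  w7:3  w8:4  w9:2  w10:0  w11:0  w12:0 ⇒ 7.
Leveled (Q@5, R@1, M@5, O@9, N@9, P@11): w1:3  w2:3  w3:3  w4:3  w5:5  w6:5  w7:5  w8:4  w9:3  w10:3  w11:2  w12:2 ⇒ 5.
Reduction 7 − 5 = 2.

2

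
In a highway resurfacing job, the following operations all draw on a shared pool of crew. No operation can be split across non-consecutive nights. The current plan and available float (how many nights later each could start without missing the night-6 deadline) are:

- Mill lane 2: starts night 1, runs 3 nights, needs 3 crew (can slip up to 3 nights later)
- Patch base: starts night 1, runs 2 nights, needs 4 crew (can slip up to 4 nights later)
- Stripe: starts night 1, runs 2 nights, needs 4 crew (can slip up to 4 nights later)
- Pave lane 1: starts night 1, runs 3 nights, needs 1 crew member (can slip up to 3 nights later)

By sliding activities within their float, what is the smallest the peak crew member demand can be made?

Early-start (Mill lane 2@1, Patch base@1, Stripe@1, Pave lane 1@1) gives peak 12: n1:12  n2:12  n3:4  n4:0  n5:0  n6:0.
Shift Stripe→3, Pave lane 1→4.
Schedule Mill lane 2@1, Patch base@1, Stripe@3, Pave lane 1@4: n1:7  n2:7  n3:7  n4:5  n5:1  n6:1 — peak 7.

7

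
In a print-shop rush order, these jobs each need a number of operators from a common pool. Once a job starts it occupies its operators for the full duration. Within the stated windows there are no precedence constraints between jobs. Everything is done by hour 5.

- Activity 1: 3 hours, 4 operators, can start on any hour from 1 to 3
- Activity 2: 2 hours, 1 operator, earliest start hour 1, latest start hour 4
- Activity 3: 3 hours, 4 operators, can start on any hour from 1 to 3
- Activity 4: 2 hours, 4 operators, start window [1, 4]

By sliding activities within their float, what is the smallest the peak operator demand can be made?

8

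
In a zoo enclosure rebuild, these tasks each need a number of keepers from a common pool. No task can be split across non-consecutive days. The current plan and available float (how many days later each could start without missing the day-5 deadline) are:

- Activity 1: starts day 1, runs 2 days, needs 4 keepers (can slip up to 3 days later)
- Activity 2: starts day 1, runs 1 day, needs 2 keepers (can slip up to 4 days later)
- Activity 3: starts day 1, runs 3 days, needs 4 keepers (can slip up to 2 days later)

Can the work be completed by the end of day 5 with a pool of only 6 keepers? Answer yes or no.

Schedule Activity 1@1, Activity 2@1, Activity 3@3: d1:6  d2:4  d3:4  d4:4  d5:4 — peak 6 ≤ 6.

yes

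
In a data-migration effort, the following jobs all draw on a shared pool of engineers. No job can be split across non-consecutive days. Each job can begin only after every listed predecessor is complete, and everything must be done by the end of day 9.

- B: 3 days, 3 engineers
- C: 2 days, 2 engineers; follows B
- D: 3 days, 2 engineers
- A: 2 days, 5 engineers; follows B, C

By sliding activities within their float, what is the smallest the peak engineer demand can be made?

Schedule B@1, C@4, D@1, A@6: d1:5  d2:5  d3:5  d4:2  d5:2  d6:5  d7:5  d8:0  d9:0 — peak 5.

5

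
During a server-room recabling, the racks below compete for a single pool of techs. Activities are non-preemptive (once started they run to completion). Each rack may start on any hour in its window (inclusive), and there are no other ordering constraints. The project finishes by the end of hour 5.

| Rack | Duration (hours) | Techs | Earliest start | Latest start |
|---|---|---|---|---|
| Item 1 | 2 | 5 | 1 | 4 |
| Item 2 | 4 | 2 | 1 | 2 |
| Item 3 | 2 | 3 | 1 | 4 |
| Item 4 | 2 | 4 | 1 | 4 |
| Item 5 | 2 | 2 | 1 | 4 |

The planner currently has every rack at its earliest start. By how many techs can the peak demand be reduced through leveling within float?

Early-start peak: h1:16  h2:16  h3:2  h4:2  h5:0 ⇒ 16.
Leveled (Item 1@1, Item 2@1, Item 3@3, Item 4@3, Item 5@1): h1:9  h2:9  h3:9  h4:9  h5:0 ⇒ 9.
Reduction 16 − 9 = 7.

7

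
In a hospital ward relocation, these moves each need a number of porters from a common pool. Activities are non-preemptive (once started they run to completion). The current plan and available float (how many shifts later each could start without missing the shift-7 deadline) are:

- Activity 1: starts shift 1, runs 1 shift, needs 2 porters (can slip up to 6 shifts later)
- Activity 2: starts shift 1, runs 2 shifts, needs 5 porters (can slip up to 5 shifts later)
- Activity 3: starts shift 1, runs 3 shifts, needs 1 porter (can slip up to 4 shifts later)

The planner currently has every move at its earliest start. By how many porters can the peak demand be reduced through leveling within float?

Early-start peak: s1:8  s2:6  s3:1  s4:0  s5:0  s6:0  s7:0 ⇒ 8.
Leveled (Activity 1@1, Activity 2@2, Activity 3@4): s1:2  s2:5  s3:5  s4:1  s5:1  s6:1  s7:0 ⇒ 5.
Reduction 8 − 5 = 3.

3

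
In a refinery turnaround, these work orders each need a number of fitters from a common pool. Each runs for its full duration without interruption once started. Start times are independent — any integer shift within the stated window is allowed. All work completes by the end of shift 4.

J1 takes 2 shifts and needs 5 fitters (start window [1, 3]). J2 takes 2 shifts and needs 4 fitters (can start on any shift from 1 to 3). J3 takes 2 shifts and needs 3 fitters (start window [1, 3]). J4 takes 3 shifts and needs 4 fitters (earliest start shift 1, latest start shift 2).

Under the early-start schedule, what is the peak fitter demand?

16

Early-start schedule: J1@1, J2@1, J3@1, J4@1.
Load per shift: shift 1: 16, shift 2: 16, shift 3: 4, shift 4: 0.
Peak is 16.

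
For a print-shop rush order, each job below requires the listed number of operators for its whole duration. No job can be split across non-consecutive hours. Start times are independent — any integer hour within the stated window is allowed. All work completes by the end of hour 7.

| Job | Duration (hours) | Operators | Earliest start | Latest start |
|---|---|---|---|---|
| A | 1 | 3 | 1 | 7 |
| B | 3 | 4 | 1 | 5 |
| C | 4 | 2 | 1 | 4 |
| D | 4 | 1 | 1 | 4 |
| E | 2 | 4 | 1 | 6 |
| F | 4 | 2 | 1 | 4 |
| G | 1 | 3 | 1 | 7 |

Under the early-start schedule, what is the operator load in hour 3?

9

At early start, hour 3 has: B, C, D, F.
Demand: 4 + 2 + 1 + 2 = 9.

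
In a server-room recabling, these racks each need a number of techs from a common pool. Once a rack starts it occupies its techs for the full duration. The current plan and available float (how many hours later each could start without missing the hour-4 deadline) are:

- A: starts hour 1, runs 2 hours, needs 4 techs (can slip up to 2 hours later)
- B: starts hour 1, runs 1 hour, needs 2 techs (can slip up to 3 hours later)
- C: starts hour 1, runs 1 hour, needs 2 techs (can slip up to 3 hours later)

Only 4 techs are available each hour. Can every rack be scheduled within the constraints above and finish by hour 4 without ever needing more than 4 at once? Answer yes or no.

yes

Schedule A@1, B@3, C@3: h1:4  h2:4  h3:4  h4:0 — peak 4 ≤ 4.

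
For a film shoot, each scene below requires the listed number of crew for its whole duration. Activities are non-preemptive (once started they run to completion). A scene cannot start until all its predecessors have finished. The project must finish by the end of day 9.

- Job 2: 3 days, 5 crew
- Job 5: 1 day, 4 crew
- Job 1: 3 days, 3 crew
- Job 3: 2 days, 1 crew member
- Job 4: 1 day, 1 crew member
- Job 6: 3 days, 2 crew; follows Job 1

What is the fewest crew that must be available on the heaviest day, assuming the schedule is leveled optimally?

6

Early-start (Job 2@1, Job 5@1, Job 1@1, Job 3@1, Job 4@1, Job 6@4) gives peak 14: d1:14  d2:9  d3:8  d4:2  d5:2  d6:2  d7:0  d8:0  d9:0.
Shift Job 5→7, Job 1→4, Job 4→3, Job 6→7.
Schedule Job 2@1, Job 5@7, Job 1@4, Job 3@1, Job 4@3, Job 6@7: d1:6  d2:6  d3:6  d4:3  d5:3  d6:3  d7:6  d8:2  d9:2 — peak 6.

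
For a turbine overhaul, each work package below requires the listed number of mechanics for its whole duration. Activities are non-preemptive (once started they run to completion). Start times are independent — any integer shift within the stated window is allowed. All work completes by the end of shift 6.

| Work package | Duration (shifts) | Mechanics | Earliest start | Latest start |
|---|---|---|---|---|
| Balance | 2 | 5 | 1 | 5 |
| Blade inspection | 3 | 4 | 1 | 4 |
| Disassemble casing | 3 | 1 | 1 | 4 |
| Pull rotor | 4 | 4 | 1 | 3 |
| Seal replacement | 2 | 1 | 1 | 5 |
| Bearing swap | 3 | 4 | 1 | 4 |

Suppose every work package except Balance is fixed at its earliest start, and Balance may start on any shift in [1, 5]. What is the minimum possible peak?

14

Balance@1: s1:19  s2:19  s3:13  s4:4  s5:0  s6:0 → peak 19
Balance@2: s1:14  s2:19  s3:18  s4:4  s5:0  s6:0 → peak 19
Balance@3: s1:14  s2:14  s3:18  s4:9  s5:0  s6:0 → peak 18
Balance@4: s1:14  s2:14  s3:13  s4:9  s5:5  s6:0 → peak 14
Balance@5: s1:14  s2:14  s3:13  s4:4  s5:5  s6:5 → peak 14
Best is Balance@4, peak 14.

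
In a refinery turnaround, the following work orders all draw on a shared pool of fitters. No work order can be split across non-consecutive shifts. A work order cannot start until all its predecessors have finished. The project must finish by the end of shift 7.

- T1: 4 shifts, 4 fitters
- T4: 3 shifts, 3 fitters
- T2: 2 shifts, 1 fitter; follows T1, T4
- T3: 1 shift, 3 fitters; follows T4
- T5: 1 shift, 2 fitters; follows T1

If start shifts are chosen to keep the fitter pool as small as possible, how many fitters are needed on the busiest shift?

Schedule T1@1, T4@1, T2@5, T3@4, T5@5: s1:7  s2:7  s3:7  s4:7  s5:3  s6:1  s7:0 — peak 7.

7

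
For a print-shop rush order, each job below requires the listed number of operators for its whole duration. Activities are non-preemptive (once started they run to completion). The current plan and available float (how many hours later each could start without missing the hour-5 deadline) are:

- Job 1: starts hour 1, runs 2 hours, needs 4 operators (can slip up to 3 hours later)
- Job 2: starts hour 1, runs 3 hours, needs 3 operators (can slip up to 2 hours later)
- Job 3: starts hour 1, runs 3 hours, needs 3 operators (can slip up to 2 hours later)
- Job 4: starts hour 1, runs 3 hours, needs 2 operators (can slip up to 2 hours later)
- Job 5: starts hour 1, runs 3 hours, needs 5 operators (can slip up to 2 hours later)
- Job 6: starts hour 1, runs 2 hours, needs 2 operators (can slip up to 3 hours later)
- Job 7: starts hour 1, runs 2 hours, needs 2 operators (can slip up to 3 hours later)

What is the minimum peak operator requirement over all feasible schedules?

13

Early-start (Job 1@1, Job 2@1, Job 3@1, Job 4@1, Job 5@1, Job 6@1, Job 7@1) gives peak 21: h1:21  h2:21  h3:13  h4:0  h5:0.
Shift Job 5→3, Job 6→4, Job 7→4.
Schedule Job 1@1, Job 2@1, Job 3@1, Job 4@1, Job 5@3, Job 6@4, Job 7@4: h1:12  h2:12  h3:13  h4:9  h5:9 — peak 13.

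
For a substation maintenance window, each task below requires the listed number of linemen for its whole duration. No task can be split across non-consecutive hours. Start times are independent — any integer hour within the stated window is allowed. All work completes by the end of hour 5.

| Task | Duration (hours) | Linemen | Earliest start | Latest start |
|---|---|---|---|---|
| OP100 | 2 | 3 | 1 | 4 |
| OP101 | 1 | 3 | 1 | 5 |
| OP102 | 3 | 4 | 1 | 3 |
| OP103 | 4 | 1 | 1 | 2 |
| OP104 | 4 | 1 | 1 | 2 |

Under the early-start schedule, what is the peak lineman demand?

Early-start schedule: OP100@1, OP101@1, OP102@1, OP103@1, OP104@1.
Load per hour: hour 1: 12, hour 2: 9, hour 3: 6, hour 4: 2, hour 5: 0.
Peak is 12.

12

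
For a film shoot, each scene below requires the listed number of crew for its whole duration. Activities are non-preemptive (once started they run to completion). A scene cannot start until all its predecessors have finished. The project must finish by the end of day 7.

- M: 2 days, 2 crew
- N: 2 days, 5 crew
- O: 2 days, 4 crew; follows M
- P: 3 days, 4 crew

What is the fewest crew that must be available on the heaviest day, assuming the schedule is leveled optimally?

Early-start (M@1, N@1, O@3, P@1) gives peak 11: d1:11  d2:11  d3:8  d4:4  d5:0  d6:0  d7:0.
Shift N→4, O→6.
Schedule M@1, N@4, O@6, P@1: d1:6  d2:6  d3:4  d4:5  d5:5  d6:4  d7:4 — peak 6.

6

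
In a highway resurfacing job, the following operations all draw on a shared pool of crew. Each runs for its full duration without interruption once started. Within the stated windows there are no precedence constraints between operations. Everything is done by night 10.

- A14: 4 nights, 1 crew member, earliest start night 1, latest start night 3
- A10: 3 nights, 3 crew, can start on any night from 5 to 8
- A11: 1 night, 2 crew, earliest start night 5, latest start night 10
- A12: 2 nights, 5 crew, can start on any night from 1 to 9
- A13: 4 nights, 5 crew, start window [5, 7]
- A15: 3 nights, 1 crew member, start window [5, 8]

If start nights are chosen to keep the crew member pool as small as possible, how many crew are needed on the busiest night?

Early-start (A14@1, A10@5, A11@5, A12@1, A13@5, A15@5) gives peak 11: n1:6  n2:6  n3:1  n4:1  n5:11  n6:9  n7:9  n8:5  n9:0  n10:0.
Shift A13→6, A15→8.
Schedule A14@1, A10@5, A11@5, A12@1, A13@6, A15@8: n1:6  n2:6  n3:1  n4:1  n5:5  n6:8  n7:8  n8:6  n9:6  n10:1 — peak 8.

8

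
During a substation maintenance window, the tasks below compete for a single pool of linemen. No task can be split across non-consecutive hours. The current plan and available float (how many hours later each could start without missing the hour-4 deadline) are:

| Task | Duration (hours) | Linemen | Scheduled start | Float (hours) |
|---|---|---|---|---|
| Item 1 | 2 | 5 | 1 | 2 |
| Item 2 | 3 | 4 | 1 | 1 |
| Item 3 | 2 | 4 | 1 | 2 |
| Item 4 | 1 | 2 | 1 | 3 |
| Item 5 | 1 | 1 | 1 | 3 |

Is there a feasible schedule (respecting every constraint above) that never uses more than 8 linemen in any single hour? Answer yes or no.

Total lineman-hours = 33; over 4 hours the average is 33/4 > 8, so some hour must exceed 8.

no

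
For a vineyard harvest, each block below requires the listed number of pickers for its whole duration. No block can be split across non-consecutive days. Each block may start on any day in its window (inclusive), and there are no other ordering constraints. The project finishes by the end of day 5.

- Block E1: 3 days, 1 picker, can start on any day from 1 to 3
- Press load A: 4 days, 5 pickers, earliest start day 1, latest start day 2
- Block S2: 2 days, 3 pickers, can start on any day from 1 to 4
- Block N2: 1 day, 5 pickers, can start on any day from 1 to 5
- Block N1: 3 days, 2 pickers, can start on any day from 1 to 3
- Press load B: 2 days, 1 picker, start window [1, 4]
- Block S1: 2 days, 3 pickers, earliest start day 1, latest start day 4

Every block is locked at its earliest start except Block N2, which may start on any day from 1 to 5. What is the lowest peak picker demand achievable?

Block N2@1: d1:20  d2:15  d3:8  d4:5  d5:0 → peak 20
Block N2@2: d1:15  d2:20  d3:8  d4:5  d5:0 → peak 20
Block N2@3: d1:15  d2:15  d3:13  d4:5  d5:0 → peak 15
Block N2@4: d1:15  d2:15  d3:8  d4:10  d5:0 → peak 15
Block N2@5: d1:15  d2:15  d3:8  d4:5  d5:5 → peak 15
Best is Block N2@3, peak 15.

15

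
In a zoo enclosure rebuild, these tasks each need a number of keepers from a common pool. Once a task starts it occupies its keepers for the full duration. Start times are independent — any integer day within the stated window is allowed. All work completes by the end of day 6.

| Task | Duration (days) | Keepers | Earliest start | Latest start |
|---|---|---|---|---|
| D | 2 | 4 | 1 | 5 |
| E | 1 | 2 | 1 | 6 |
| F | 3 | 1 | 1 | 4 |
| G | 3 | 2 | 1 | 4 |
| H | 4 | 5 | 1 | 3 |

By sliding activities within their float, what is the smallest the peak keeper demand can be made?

Early-start (D@1, E@1, F@1, G@1, H@1) gives peak 14: d1:14  d2:12  d3:8  d4:5  d5:0  d6:0.
Shift G→4, H→3.
Schedule D@1, E@1, F@1, G@4, H@3: d1:7  d2:5  d3:6  d4:7  d5:7  d6:7 — peak 7.
Total keeper-days = 39 over 6 days ⇒ peak ≥ ⌈39/6⌉ = 7, so 7 is optimal.

7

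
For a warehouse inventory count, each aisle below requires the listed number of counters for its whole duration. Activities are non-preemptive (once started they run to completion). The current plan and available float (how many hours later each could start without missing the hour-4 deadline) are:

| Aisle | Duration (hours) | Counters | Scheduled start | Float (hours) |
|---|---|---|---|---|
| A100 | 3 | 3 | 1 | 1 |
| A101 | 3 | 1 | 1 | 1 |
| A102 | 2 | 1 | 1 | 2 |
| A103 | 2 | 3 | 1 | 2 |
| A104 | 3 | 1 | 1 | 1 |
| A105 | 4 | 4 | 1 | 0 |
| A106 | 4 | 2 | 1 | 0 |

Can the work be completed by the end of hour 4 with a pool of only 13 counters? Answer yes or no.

no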